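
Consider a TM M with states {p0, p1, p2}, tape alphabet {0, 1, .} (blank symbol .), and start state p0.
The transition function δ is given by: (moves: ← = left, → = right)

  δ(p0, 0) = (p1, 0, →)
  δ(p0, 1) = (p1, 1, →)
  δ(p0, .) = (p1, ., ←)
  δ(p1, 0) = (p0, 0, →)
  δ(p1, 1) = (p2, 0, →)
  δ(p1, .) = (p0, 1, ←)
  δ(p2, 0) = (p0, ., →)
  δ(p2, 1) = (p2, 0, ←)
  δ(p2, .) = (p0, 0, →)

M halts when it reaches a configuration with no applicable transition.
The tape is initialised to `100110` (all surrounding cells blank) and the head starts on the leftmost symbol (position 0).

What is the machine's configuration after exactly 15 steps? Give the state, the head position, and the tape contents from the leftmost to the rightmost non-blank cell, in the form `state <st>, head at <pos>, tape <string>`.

state p1, head at 5, tape 100.00

p0 | [1]00110.   read 1 → write 1, move →, go to p1
p1 | 1[0]0110.   read 0 → write 0, move →, go to p0
p0 | 10[0]110.   read 0 → write 0, move →, go to p1
p1 | 100[1]10.   read 1 → write 0, move →, go to p2
p2 | 1000[1]0.   read 1 → write 0, move ←, go to p2
p2 | 100[0]00.   read 0 → write ., move →, go to p0
p0 | 100.[0]0.   read 0 → write 0, move →, go to p1
p1 | 100.0[0].   read 0 → write 0, move →, go to p0
p0 | 100.00[.]   read . → write ., move ←, go to p1
p1 | 100.0[0].   read 0 → write 0, move →, go to p0
p0 | 100.00[.]   read . → write ., move ←, go to p1
p1 | 100.0[0].   read 0 → write 0, move →, go to p0
p0 | 100.00[.]   read . → write ., move ←, go to p1
p1 | 100.0[0].   read 0 → write 0, move →, go to p0
p0 | 100.00[.]   read . → write ., move ←, go to p1
p1 | 100.0[0].
After 15 steps: state p1, head at 5, tape 100.00.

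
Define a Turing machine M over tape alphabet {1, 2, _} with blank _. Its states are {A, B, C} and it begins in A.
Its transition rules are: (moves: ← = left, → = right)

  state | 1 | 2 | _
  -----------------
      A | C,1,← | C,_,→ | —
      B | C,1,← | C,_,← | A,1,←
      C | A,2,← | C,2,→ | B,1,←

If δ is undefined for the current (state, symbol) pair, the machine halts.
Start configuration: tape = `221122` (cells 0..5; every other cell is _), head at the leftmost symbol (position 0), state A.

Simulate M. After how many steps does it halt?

20

A | [2]21122_   read 2 → write _, move →, go to C
C | _[2]1122_   read 2 → write 2, move →, go to C
C | _2[1]122_   read 1 → write 2, move ←, go to A
A | _[2]2122_   read 2 → write _, move →, go to C
C | __[2]122_   read 2 → write 2, move →, go to C
C | __2[1]22_   read 1 → write 2, move ←, go to A
A | __[2]222_   read 2 → write _, move →, go to C
C | ___[2]22_   read 2 → write 2, move →, go to C
C | ___2[2]2_   read 2 → write 2, move →, go to C
C | ___22[2]_   read 2 → write 2, move →, go to C
C | ___222[_]   read _ → write 1, move ←, go to B
B | ___22[2]1   read 2 → write _, move ←, go to C
C | ___2[2]_1   read 2 → write 2, move →, go to C
C | ___22[_]1   read _ → write 1, move ←, go to B
B | ___2[2]11   read 2 → write _, move ←, go to C
C | ___[2]_11   read 2 → write 2, move →, go to C
C | ___2[_]11   read _ → write 1, move ←, go to B
B | ___[2]111   read 2 → write _, move ←, go to C
C | __[_]_111   read _ → write 1, move ←, go to B
B | _[_]1_111   read _ → write 1, move ←, go to A
A | [_]11_111
M halts after 20 transitions.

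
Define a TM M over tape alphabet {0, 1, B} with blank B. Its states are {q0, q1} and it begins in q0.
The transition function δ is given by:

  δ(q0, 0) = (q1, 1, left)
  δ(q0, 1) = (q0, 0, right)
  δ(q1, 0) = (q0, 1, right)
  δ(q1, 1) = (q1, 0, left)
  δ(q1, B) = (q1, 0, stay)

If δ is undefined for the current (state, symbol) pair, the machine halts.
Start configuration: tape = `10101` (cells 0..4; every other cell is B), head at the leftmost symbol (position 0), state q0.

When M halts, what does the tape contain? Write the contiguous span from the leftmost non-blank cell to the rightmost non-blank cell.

q0 | [1]0101B   read 1 → write 0, move right, go to q0
q0 | 0[0]101B   read 0 → write 1, move left, go to q1
q1 | [0]1101B   read 0 → write 1, move right, go to q0
q0 | 1[1]101B   read 1 → write 0, move right, go to q0
q0 | 10[1]01B   read 1 → write 0, move right, go to q0
q0 | 100[0]1B   read 0 → write 1, move left, go to q1
q1 | 10[0]11B   read 0 → write 1, move right, go to q0
q0 | 101[1]1B   read 1 → write 0, move right, go to q0
q0 | 1010[1]B   read 1 → write 0, move right, go to q0
q0 | 10100[B]
The non-blank tape span at halt is 10100.

10100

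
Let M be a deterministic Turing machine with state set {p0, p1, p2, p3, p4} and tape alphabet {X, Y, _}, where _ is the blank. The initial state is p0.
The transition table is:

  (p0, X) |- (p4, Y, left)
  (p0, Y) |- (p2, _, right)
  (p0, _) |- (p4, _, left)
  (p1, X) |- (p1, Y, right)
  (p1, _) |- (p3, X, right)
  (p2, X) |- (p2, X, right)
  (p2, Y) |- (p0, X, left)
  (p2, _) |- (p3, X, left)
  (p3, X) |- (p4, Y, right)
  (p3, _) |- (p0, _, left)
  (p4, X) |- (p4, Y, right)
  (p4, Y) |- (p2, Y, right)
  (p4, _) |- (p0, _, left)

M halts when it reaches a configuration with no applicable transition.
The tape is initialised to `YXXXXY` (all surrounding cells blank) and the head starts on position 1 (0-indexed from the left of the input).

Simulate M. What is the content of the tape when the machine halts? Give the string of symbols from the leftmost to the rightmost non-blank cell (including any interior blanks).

p0 | Y[X]XXXY__   read X → write Y, move left, go to p4
p4 | [Y]YXXXY__   read Y → write Y, move right, go to p2
p2 | Y[Y]XXXY__   read Y → write X, move left, go to p0
p0 | [Y]XXXXY__   read Y → write _, move right, go to p2
p2 | _[X]XXXY__   read X → write X, move right, go to p2
p2 | _X[X]XXY__   read X → write X, move right, go to p2
p2 | _XX[X]XY__   read X → write X, move right, go to p2
p2 | _XXX[X]Y__   read X → write X, move right, go to p2
p2 | _XXXX[Y]__   read Y → write X, move left, go to p0
p0 | _XXX[X]X__   read X → write Y, move left, go to p4
p4 | _XX[X]YX__   read X → write Y, move right, go to p4
p4 | _XXY[Y]X__   read Y → write Y, move right, go to p2
p2 | _XXYY[X]__   read X → write X, move right, go to p2
p2 | _XXYYX[_]_   read _ → write X, move left, go to p3
p3 | _XXYY[X]X_   read X → write Y, move right, go to p4
p4 | _XXYYY[X]_   read X → write Y, move right, go to p4
p4 | _XXYYYY[_]   read _ → write _, move left, go to p0
p0 | _XXYYY[Y]_   read Y → write _, move right, go to p2
p2 | _XXYYY_[_]   read _ → write X, move left, go to p3
p3 | _XXYYY[_]X   read _ → write _, move left, go to p0
p0 | _XXYY[Y]_X   read Y → write _, move right, go to p2
p2 | _XXYY_[_]X   read _ → write X, move left, go to p3
p3 | _XXYY[_]XX   read _ → write _, move left, go to p0
p0 | _XXY[Y]_XX   read Y → write _, move right, go to p2
p2 | _XXY_[_]XX   read _ → write X, move left, go to p3
p3 | _XXY[_]XXX   read _ → write _, move left, go to p0
p0 | _XX[Y]_XXX   read Y → write _, move right, go to p2
p2 | _XX_[_]XXX   read _ → write X, move left, go to p3
p3 | _XX[_]XXXX   read _ → write _, move left, go to p0
p0 | _X[X]_XXXX   read X → write Y, move left, go to p4
p4 | _[X]Y_XXXX   read X → write Y, move right, go to p4
p4 | _Y[Y]_XXXX   read Y → write Y, move right, go to p2
p2 | _YY[_]XXXX   read _ → write X, move left, go to p3
p3 | _Y[Y]XXXXX
The non-blank tape span at halt is YYXXXXX.

YYXXXXX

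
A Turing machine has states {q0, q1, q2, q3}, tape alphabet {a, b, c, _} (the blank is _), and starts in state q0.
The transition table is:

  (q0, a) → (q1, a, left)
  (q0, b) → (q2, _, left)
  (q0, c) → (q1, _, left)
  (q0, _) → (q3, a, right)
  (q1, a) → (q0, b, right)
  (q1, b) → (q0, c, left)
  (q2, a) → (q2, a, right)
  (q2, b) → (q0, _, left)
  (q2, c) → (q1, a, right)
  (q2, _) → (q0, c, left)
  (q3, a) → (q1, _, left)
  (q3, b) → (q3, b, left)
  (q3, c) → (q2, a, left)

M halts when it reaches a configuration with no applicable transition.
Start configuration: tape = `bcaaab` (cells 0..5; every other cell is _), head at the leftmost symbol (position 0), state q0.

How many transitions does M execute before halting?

17

q0 | ___[b]caaab   read b → write _, move left, go to q2
q2 | __[_]_caaab   read _ → write c, move left, go to q0
q0 | _[_]c_caaab   read _ → write a, move right, go to q3
q3 | _a[c]_caaab   read c → write a, move left, go to q2
q2 | _[a]a_caaab   read a → write a, move right, go to q2
q2 | _a[a]_caaab   read a → write a, move right, go to q2
q2 | _aa[_]caaab   read _ → write c, move left, go to q0
q0 | _a[a]ccaaab   read a → write a, move left, go to q1
q1 | _[a]accaaab   read a → write b, move right, go to q0
q0 | _b[a]ccaaab   read a → write a, move left, go to q1
q1 | _[b]accaaab   read b → write c, move left, go to q0
q0 | [_]caccaaab   read _ → write a, move right, go to q3
q3 | a[c]accaaab   read c → write a, move left, go to q2
q2 | [a]aaccaaab   read a → write a, move right, go to q2
q2 | a[a]accaaab   read a → write a, move right, go to q2
q2 | aa[a]ccaaab   read a → write a, move right, go to q2
q2 | aaa[c]caaab   read c → write a, move right, go to q1
q1 | aaaa[c]aaab
M halts after 17 transitions.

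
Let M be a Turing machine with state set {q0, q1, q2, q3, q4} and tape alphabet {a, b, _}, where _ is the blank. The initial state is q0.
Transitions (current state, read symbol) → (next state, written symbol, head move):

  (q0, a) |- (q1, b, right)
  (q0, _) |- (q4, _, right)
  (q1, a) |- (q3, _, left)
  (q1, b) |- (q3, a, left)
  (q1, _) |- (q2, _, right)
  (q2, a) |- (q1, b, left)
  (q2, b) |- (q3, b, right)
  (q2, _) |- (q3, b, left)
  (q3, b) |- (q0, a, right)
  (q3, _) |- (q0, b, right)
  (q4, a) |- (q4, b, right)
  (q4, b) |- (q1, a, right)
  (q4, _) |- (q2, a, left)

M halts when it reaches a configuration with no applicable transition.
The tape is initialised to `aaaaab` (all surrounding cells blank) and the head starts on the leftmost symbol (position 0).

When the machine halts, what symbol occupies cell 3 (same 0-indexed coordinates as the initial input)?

b

state=q0 head=0 tape=[a]aaaab__   (q0,a)→(q1,b,right)
state=q1 head=1 tape=b[a]aaab__   (q1,a)→(q3,_,left)
state=q3 head=0 tape=[b]_aaab__   (q3,b)→(q0,a,right)
state=q0 head=1 tape=a[_]aaab__   (q0,_)→(q4,_,right)
state=q4 head=2 tape=a_[a]aab__   (q4,a)→(q4,b,right)
state=q4 head=3 tape=a_b[a]ab__   (q4,a)→(q4,b,right)
state=q4 head=4 tape=a_bb[a]b__   (q4,a)→(q4,b,right)
state=q4 head=5 tape=a_bbb[b]__   (q4,b)→(q1,a,right)
state=q1 head=6 tape=a_bbba[_]_   (q1,_)→(q2,_,right)
state=q2 head=7 tape=a_bbba_[_]   (q2,_)→(q3,b,left)
state=q3 head=6 tape=a_bbba[_]b   (q3,_)→(q0,b,right)
state=q0 head=7 tape=a_bbbab[b]
Cell 3 holds b when M halts.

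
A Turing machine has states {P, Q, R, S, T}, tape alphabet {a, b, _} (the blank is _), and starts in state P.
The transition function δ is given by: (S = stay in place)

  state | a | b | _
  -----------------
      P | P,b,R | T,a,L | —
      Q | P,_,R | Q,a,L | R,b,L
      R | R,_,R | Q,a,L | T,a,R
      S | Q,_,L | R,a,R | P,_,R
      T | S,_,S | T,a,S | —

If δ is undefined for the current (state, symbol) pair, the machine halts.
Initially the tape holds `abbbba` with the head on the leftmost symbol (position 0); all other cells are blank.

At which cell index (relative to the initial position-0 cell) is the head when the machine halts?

state=P head=0 tape=[a]bbbba_   (P,a)→(P,b,R)
state=P head=1 tape=b[b]bbba_   (P,b)→(T,a,L)
state=T head=0 tape=[b]abbba_   (T,b)→(T,a,S)
state=T head=0 tape=[a]abbba_   (T,a)→(S,_,S)
state=S head=0 tape=[_]abbba_   (S,_)→(P,_,R)
state=P head=1 tape=_[a]bbba_   (P,a)→(P,b,R)
state=P head=2 tape=_b[b]bba_   (P,b)→(T,a,L)
state=T head=1 tape=_[b]abba_   (T,b)→(T,a,S)
state=T head=1 tape=_[a]abba_   (T,a)→(S,_,S)
state=S head=1 tape=_[_]abba_   (S,_)→(P,_,R)
state=P head=2 tape=__[a]bba_   (P,a)→(P,b,R)
state=P head=3 tape=__b[b]ba_   (P,b)→(T,a,L)
state=T head=2 tape=__[b]aba_   (T,b)→(T,a,S)
state=T head=2 tape=__[a]aba_   (T,a)→(S,_,S)
state=S head=2 tape=__[_]aba_   (S,_)→(P,_,R)
state=P head=3 tape=___[a]ba_   (P,a)→(P,b,R)
state=P head=4 tape=___b[b]a_   (P,b)→(T,a,L)
state=T head=3 tape=___[b]aa_   (T,b)→(T,a,S)
state=T head=3 tape=___[a]aa_   (T,a)→(S,_,S)
state=S head=3 tape=___[_]aa_   (S,_)→(P,_,R)
state=P head=4 tape=____[a]a_   (P,a)→(P,b,R)
state=P head=5 tape=____b[a]_   (P,a)→(P,b,R)
state=P head=6 tape=____bb[_]
At halt the head is at cell 6.

6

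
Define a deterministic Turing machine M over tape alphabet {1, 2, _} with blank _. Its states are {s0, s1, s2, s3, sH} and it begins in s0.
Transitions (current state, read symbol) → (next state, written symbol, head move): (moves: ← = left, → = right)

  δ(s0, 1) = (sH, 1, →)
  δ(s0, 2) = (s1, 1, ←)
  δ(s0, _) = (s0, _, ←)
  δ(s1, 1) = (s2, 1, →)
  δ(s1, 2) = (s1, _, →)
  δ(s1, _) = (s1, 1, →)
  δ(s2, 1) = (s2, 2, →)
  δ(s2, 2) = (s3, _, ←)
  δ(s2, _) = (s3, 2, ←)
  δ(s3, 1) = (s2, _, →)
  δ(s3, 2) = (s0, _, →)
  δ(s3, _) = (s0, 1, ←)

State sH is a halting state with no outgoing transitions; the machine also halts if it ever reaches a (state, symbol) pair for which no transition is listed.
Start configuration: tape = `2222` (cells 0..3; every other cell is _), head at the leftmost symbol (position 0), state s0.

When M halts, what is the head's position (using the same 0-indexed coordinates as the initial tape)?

s0 | _[2]222   read 2 → write 1, move ←, go to s1
s1 | [_]1222   read _ → write 1, move →, go to s1
s1 | 1[1]222   read 1 → write 1, move →, go to s2
s2 | 11[2]22   read 2 → write _, move ←, go to s3
s3 | 1[1]_22   read 1 → write _, move →, go to s2
s2 | 1_[_]22   read _ → write 2, move ←, go to s3
s3 | 1[_]222   read _ → write 1, move ←, go to s0
s0 | [1]1222   read 1 → write 1, move →, go to sH
sH | 1[1]222
At halt the head is at cell 0.

0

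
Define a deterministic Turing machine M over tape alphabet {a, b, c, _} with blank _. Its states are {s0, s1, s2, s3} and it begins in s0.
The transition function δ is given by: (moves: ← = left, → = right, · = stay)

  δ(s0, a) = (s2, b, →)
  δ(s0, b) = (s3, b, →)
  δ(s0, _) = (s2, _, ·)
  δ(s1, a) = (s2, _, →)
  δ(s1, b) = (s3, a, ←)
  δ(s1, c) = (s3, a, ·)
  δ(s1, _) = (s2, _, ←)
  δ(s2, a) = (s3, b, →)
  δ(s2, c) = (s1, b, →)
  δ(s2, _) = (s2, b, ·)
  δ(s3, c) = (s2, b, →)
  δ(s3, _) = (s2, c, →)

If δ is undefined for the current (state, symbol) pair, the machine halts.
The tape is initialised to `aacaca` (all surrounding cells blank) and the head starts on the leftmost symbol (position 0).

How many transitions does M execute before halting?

8

state=s0 head=0 tape=[a]acaca__   (s0,a)→(s2,b,→)
state=s2 head=1 tape=b[a]caca__   (s2,a)→(s3,b,→)
state=s3 head=2 tape=bb[c]aca__   (s3,c)→(s2,b,→)
state=s2 head=3 tape=bbb[a]ca__   (s2,a)→(s3,b,→)
state=s3 head=4 tape=bbbb[c]a__   (s3,c)→(s2,b,→)
state=s2 head=5 tape=bbbbb[a]__   (s2,a)→(s3,b,→)
state=s3 head=6 tape=bbbbbb[_]_   (s3,_)→(s2,c,→)
state=s2 head=7 tape=bbbbbbc[_]   (s2,_)→(s2,b,·)
state=s2 head=7 tape=bbbbbbc[b]
M halts after 8 transitions.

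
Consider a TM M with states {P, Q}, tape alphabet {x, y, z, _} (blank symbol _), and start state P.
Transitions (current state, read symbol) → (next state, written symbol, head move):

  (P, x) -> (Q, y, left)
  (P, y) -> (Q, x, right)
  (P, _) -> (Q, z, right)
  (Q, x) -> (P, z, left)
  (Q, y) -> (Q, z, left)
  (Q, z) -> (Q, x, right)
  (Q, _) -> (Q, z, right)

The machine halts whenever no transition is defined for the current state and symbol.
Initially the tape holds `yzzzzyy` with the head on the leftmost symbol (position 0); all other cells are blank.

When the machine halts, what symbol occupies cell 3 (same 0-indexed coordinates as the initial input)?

y

P | _[y]zzzzyy   read y → write x, move right, go to Q
Q | _x[z]zzzyy   read z → write x, move right, go to Q
Q | _xx[z]zzyy   read z → write x, move right, go to Q
Q | _xxx[z]zyy   read z → write x, move right, go to Q
Q | _xxxx[z]yy   read z → write x, move right, go to Q
Q | _xxxxx[y]y   read y → write z, move left, go to Q
Q | _xxxx[x]zy   read x → write z, move left, go to P
P | _xxx[x]zzy   read x → write y, move left, go to Q
Q | _xx[x]yzzy   read x → write z, move left, go to P
P | _x[x]zyzzy   read x → write y, move left, go to Q
Q | _[x]yzyzzy   read x → write z, move left, go to P
P | [_]zyzyzzy   read _ → write z, move right, go to Q
Q | z[z]yzyzzy   read z → write x, move right, go to Q
Q | zx[y]zyzzy   read y → write z, move left, go to Q
Q | z[x]zzyzzy   read x → write z, move left, go to P
P | [z]zzzyzzy
Cell 3 holds y when M halts.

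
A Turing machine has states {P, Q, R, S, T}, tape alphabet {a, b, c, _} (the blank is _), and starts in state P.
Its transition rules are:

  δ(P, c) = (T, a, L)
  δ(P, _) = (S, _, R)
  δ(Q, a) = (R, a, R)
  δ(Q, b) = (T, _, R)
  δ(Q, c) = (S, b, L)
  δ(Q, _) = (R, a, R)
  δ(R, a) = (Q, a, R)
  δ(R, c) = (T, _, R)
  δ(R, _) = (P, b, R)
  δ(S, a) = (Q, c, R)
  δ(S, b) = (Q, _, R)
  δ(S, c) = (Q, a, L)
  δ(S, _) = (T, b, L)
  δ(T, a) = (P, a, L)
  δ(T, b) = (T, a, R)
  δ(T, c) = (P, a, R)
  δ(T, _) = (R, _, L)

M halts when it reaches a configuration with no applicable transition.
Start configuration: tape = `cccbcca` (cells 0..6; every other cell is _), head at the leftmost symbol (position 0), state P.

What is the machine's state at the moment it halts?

state=P head=0 tape=__[c]ccbcca   (P,c)→(T,a,L)
state=T head=-1 tape=_[_]accbcca   (T,_)→(R,_,L)
state=R head=-2 tape=[_]_accbcca   (R,_)→(P,b,R)
state=P head=-1 tape=b[_]accbcca   (P,_)→(S,_,R)
state=S head=0 tape=b_[a]ccbcca   (S,a)→(Q,c,R)
state=Q head=1 tape=b_c[c]cbcca   (Q,c)→(S,b,L)
state=S head=0 tape=b_[c]bcbcca   (S,c)→(Q,a,L)
state=Q head=-1 tape=b[_]abcbcca   (Q,_)→(R,a,R)
state=R head=0 tape=ba[a]bcbcca   (R,a)→(Q,a,R)
state=Q head=1 tape=baa[b]cbcca   (Q,b)→(T,_,R)
state=T head=2 tape=baa_[c]bcca   (T,c)→(P,a,R)
state=P head=3 tape=baa_a[b]cca
No transition is defined for (P, b); M halts in state P.

P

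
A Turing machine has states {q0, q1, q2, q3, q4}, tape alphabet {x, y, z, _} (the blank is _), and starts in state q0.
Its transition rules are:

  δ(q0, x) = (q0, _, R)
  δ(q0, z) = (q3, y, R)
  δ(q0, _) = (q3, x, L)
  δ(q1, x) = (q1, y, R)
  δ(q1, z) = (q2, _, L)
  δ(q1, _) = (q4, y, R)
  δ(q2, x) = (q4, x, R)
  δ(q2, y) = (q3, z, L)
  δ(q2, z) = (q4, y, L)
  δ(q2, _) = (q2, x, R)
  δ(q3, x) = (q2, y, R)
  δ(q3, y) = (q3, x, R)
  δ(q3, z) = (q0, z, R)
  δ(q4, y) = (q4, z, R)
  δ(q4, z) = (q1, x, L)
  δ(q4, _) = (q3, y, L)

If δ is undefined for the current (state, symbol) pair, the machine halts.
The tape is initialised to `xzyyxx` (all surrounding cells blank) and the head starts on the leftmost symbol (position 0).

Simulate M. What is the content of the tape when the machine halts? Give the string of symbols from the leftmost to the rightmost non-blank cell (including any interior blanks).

yxxyxz_x

q0 | [x]zyyxx___   read x → write _, move R, go to q0
q0 | _[z]yyxx___   read z → write y, move R, go to q3
q3 | _y[y]yxx___   read y → write x, move R, go to q3
q3 | _yx[y]xx___   read y → write x, move R, go to q3
q3 | _yxx[x]x___   read x → write y, move R, go to q2
q2 | _yxxy[x]___   read x → write x, move R, go to q4
q4 | _yxxyx[_]__   read _ → write y, move L, go to q3
q3 | _yxxy[x]y__   read x → write y, move R, go to q2
q2 | _yxxyy[y]__   read y → write z, move L, go to q3
q3 | _yxxy[y]z__   read y → write x, move R, go to q3
q3 | _yxxyx[z]__   read z → write z, move R, go to q0
q0 | _yxxyxz[_]_   read _ → write x, move L, go to q3
q3 | _yxxyx[z]x_   read z → write z, move R, go to q0
q0 | _yxxyxz[x]_   read x → write _, move R, go to q0
q0 | _yxxyxz_[_]   read _ → write x, move L, go to q3
q3 | _yxxyxz[_]x
The non-blank tape span at halt is yxxyxz_x.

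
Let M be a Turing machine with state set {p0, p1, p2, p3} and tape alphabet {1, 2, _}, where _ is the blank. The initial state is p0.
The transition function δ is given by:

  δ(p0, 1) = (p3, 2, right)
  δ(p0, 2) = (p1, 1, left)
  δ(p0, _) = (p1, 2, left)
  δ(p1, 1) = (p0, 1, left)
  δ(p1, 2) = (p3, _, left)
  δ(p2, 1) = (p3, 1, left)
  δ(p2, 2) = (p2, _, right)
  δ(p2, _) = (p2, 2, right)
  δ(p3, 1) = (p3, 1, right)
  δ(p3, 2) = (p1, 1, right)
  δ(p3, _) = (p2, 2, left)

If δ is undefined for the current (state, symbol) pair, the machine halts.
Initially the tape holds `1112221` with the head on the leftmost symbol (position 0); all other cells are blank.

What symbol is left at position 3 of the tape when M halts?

state=p0 head=0 tape=[1]112221__   (p0,1)→(p3,2,right)
state=p3 head=1 tape=2[1]12221__   (p3,1)→(p3,1,right)
state=p3 head=2 tape=21[1]2221__   (p3,1)→(p3,1,right)
state=p3 head=3 tape=211[2]221__   (p3,2)→(p1,1,right)
state=p1 head=4 tape=2111[2]21__   (p1,2)→(p3,_,left)
state=p3 head=3 tape=211[1]_21__   (p3,1)→(p3,1,right)
state=p3 head=4 tape=2111[_]21__   (p3,_)→(p2,2,left)
state=p2 head=3 tape=211[1]221__   (p2,1)→(p3,1,left)
state=p3 head=2 tape=21[1]1221__   (p3,1)→(p3,1,right)
state=p3 head=3 tape=211[1]221__   (p3,1)→(p3,1,right)
state=p3 head=4 tape=2111[2]21__   (p3,2)→(p1,1,right)
state=p1 head=5 tape=21111[2]1__   (p1,2)→(p3,_,left)
state=p3 head=4 tape=2111[1]_1__   (p3,1)→(p3,1,right)
state=p3 head=5 tape=21111[_]1__   (p3,_)→(p2,2,left)
state=p2 head=4 tape=2111[1]21__   (p2,1)→(p3,1,left)
state=p3 head=3 tape=211[1]121__   (p3,1)→(p3,1,right)
state=p3 head=4 tape=2111[1]21__   (p3,1)→(p3,1,right)
state=p3 head=5 tape=21111[2]1__   (p3,2)→(p1,1,right)
state=p1 head=6 tape=211111[1]__   (p1,1)→(p0,1,left)
state=p0 head=5 tape=21111[1]1__   (p0,1)→(p3,2,right)
state=p3 head=6 tape=211112[1]__   (p3,1)→(p3,1,right)
state=p3 head=7 tape=2111121[_]_   (p3,_)→(p2,2,left)
state=p2 head=6 tape=211112[1]2_   (p2,1)→(p3,1,left)
state=p3 head=5 tape=21111[2]12_   (p3,2)→(p1,1,right)
state=p1 head=6 tape=211111[1]2_   (p1,1)→(p0,1,left)
state=p0 head=5 tape=21111[1]12_   (p0,1)→(p3,2,right)
state=p3 head=6 tape=211112[1]2_   (p3,1)→(p3,1,right)
state=p3 head=7 tape=2111121[2]_   (p3,2)→(p1,1,right)
state=p1 head=8 tape=21111211[_]
Cell 3 holds 1 when M halts.

1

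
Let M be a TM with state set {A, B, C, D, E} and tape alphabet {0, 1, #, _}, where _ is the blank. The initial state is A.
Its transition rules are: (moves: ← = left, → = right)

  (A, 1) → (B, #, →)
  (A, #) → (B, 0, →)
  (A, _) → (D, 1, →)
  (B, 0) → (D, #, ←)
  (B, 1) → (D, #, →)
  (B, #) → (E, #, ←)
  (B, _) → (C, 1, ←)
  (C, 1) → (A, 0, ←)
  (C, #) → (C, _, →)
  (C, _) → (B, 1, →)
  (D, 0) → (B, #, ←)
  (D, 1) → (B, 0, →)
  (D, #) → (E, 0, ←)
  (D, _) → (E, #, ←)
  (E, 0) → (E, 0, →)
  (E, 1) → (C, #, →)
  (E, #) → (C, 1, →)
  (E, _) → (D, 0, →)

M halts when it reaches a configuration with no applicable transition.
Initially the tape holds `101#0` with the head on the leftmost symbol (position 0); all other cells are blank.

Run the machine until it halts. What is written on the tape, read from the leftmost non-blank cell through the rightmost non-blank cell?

001_10#0

state=A head=0 tape=___[1]01#0   (A,1)→(B,#,→)
state=B head=1 tape=___#[0]1#0   (B,0)→(D,#,←)
state=D head=0 tape=___[#]#1#0   (D,#)→(E,0,←)
state=E head=-1 tape=__[_]0#1#0   (E,_)→(D,0,→)
state=D head=0 tape=__0[0]#1#0   (D,0)→(B,#,←)
state=B head=-1 tape=__[0]##1#0   (B,0)→(D,#,←)
state=D head=-2 tape=_[_]###1#0   (D,_)→(E,#,←)
state=E head=-3 tape=[_]####1#0   (E,_)→(D,0,→)
state=D head=-2 tape=0[#]###1#0   (D,#)→(E,0,←)
state=E head=-3 tape=[0]0###1#0   (E,0)→(E,0,→)
state=E head=-2 tape=0[0]###1#0   (E,0)→(E,0,→)
state=E head=-1 tape=00[#]##1#0   (E,#)→(C,1,→)
state=C head=0 tape=001[#]#1#0   (C,#)→(C,_,→)
state=C head=1 tape=001_[#]1#0   (C,#)→(C,_,→)
state=C head=2 tape=001__[1]#0   (C,1)→(A,0,←)
state=A head=1 tape=001_[_]0#0   (A,_)→(D,1,→)
state=D head=2 tape=001_1[0]#0   (D,0)→(B,#,←)
state=B head=1 tape=001_[1]##0   (B,1)→(D,#,→)
state=D head=2 tape=001_#[#]#0   (D,#)→(E,0,←)
state=E head=1 tape=001_[#]0#0   (E,#)→(C,1,→)
state=C head=2 tape=001_1[0]#0
The non-blank tape span at halt is 001_10#0.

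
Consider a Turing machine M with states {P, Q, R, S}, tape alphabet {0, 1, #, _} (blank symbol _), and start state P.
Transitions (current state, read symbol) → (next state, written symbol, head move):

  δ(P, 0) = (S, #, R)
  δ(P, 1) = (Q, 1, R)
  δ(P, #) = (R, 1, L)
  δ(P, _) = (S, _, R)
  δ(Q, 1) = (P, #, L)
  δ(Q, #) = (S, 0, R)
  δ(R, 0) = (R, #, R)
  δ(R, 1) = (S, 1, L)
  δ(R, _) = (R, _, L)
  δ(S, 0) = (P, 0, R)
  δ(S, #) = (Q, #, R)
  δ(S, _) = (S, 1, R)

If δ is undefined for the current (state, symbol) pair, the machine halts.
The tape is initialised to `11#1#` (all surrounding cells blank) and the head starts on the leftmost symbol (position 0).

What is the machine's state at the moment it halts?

S

P | _[1]1#1#   read 1 → write 1, move R, go to Q
Q | _1[1]#1#   read 1 → write #, move L, go to P
P | _[1]##1#   read 1 → write 1, move R, go to Q
Q | _1[#]#1#   read # → write 0, move R, go to S
S | _10[#]1#   read # → write #, move R, go to Q
Q | _10#[1]#   read 1 → write #, move L, go to P
P | _10[#]##   read # → write 1, move L, go to R
R | _1[0]1##   read 0 → write #, move R, go to R
R | _1#[1]##   read 1 → write 1, move L, go to S
S | _1[#]1##   read # → write #, move R, go to Q
Q | _1#[1]##   read 1 → write #, move L, go to P
P | _1[#]###   read # → write 1, move L, go to R
R | _[1]1###   read 1 → write 1, move L, go to S
S | [_]11###   read _ → write 1, move R, go to S
S | 1[1]1###
No transition is defined for (S, 1); M halts in state S.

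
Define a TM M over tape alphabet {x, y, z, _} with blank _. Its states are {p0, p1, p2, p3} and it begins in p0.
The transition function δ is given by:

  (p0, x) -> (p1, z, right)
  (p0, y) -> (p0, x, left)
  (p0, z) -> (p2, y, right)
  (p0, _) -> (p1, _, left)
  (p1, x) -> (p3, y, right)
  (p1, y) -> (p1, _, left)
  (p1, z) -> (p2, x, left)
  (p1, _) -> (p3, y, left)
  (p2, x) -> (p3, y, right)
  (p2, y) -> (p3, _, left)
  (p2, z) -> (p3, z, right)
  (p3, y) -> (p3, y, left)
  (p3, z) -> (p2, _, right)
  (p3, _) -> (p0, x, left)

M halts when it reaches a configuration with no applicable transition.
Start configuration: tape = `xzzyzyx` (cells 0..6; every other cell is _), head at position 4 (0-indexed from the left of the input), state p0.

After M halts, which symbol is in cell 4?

y

p0 | xzzy[z]yx   read z → write y, move right, go to p2
p2 | xzzyy[y]x   read y → write _, move left, go to p3
p3 | xzzy[y]_x   read y → write y, move left, go to p3
p3 | xzz[y]y_x   read y → write y, move left, go to p3
p3 | xz[z]yy_x   read z → write _, move right, go to p2
p2 | xz_[y]y_x   read y → write _, move left, go to p3
p3 | xz[_]_y_x   read _ → write x, move left, go to p0
p0 | x[z]x_y_x   read z → write y, move right, go to p2
p2 | xy[x]_y_x   read x → write y, move right, go to p3
p3 | xyy[_]y_x   read _ → write x, move left, go to p0
p0 | xy[y]xy_x   read y → write x, move left, go to p0
p0 | x[y]xxy_x   read y → write x, move left, go to p0
p0 | [x]xxxy_x   read x → write z, move right, go to p1
p1 | z[x]xxy_x   read x → write y, move right, go to p3
p3 | zy[x]xy_x
Cell 4 holds y when M halts.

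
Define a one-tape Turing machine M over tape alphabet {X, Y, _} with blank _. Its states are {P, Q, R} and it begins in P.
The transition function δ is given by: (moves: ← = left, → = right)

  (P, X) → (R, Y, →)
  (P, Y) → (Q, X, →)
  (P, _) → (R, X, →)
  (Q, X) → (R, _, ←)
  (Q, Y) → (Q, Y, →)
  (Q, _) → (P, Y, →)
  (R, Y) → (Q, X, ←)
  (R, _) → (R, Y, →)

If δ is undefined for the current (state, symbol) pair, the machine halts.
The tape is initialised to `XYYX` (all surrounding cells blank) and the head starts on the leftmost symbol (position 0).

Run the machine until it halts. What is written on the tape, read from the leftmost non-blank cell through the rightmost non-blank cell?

P | __[X]YYX   read X → write Y, move →, go to R
R | __Y[Y]YX   read Y → write X, move ←, go to Q
Q | __[Y]XYX   read Y → write Y, move →, go to Q
Q | __Y[X]YX   read X → write _, move ←, go to R
R | __[Y]_YX   read Y → write X, move ←, go to Q
Q | _[_]X_YX   read _ → write Y, move →, go to P
P | _Y[X]_YX   read X → write Y, move →, go to R
R | _YY[_]YX   read _ → write Y, move →, go to R
R | _YYY[Y]X   read Y → write X, move ←, go to Q
Q | _YY[Y]XX   read Y → write Y, move →, go to Q
Q | _YYY[X]X   read X → write _, move ←, go to R
R | _YY[Y]_X   read Y → write X, move ←, go to Q
Q | _Y[Y]X_X   read Y → write Y, move →, go to Q
Q | _YY[X]_X   read X → write _, move ←, go to R
R | _Y[Y]__X   read Y → write X, move ←, go to Q
Q | _[Y]X__X   read Y → write Y, move →, go to Q
Q | _Y[X]__X   read X → write _, move ←, go to R
R | _[Y]___X   read Y → write X, move ←, go to Q
Q | [_]X___X   read _ → write Y, move →, go to P
P | Y[X]___X   read X → write Y, move →, go to R
R | YY[_]__X   read _ → write Y, move →, go to R
R | YYY[_]_X   read _ → write Y, move →, go to R
R | YYYY[_]X   read _ → write Y, move →, go to R
R | YYYYY[X]
The non-blank tape span at halt is YYYYYX.

YYYYYX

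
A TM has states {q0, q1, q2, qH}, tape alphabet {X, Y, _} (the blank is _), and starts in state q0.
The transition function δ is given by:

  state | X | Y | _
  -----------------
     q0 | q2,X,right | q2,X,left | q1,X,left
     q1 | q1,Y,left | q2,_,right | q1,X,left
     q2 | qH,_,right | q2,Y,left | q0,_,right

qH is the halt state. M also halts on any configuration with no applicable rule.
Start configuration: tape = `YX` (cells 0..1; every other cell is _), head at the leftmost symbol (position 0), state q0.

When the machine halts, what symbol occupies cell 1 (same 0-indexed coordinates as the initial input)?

_

state=q0 head=0 tape=_[Y]X_   (q0,Y)→(q2,X,left)
state=q2 head=-1 tape=[_]XX_   (q2,_)→(q0,_,right)
state=q0 head=0 tape=_[X]X_   (q0,X)→(q2,X,right)
state=q2 head=1 tape=_X[X]_   (q2,X)→(qH,_,right)
state=qH head=2 tape=_X_[_]
Cell 1 holds _ when M halts.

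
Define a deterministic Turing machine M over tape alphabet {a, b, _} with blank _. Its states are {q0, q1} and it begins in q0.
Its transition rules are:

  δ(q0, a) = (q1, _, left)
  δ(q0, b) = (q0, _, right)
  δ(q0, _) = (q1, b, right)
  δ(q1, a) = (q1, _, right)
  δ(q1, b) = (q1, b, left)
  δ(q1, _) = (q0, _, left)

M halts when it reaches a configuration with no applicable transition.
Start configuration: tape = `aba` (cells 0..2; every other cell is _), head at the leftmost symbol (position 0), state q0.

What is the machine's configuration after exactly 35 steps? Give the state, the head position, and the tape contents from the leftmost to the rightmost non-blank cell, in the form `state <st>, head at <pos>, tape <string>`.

state q0, head at -5, tape b_bbbbba

q0 | _____[a]ba   read a → write _, move left, go to q1
q1 | ____[_]_ba   read _ → write _, move left, go to q0
q0 | ___[_]__ba   read _ → write b, move right, go to q1
q1 | ___b[_]_ba   read _ → write _, move left, go to q0
q0 | ___[b]__ba   read b → write _, move right, go to q0
q0 | ____[_]_ba   read _ → write b, move right, go to q1
q1 | ____b[_]ba   read _ → write _, move left, go to q0
q0 | ____[b]_ba   read b → write _, move right, go to q0
q0 | _____[_]ba   read _ → write b, move right, go to q1
q1 | _____b[b]a   read b → write b, move left, go to q1
q1 | _____[b]ba   read b → write b, move left, go to q1
q1 | ____[_]bba   read _ → write _, move left, go to q0
q0 | ___[_]_bba   read _ → write b, move right, go to q1
q1 | ___b[_]bba   read _ → write _, move left, go to q0
q0 | ___[b]_bba   read b → write _, move right, go to q0
q0 | ____[_]bba   read _ → write b, move right, go to q1
q1 | ____b[b]ba   read b → write b, move left, go to q1
q1 | ____[b]bba   read b → write b, move left, go to q1
q1 | ___[_]bbba   read _ → write _, move left, go to q0
q0 | __[_]_bbba   read _ → write b, move right, go to q1
q1 | __b[_]bbba   read _ → write _, move left, go to q0
q0 | __[b]_bbba   read b → write _, move right, go to q0
q0 | ___[_]bbba   read _ → write b, move right, go to q1
q1 | ___b[b]bba   read b → write b, move left, go to q1
q1 | ___[b]bbba   read b → write b, move left, go to q1
q1 | __[_]bbbba   read _ → write _, move left, go to q0
q0 | _[_]_bbbba   read _ → write b, move right, go to q1
q1 | _b[_]bbbba   read _ → write _, move left, go to q0
q0 | _[b]_bbbba   read b → write _, move right, go to q0
q0 | __[_]bbbba   read _ → write b, move right, go to q1
q1 | __b[b]bbba   read b → write b, move left, go to q1
q1 | __[b]bbbba   read b → write b, move left, go to q1
q1 | _[_]bbbbba   read _ → write _, move left, go to q0
q0 | [_]_bbbbba   read _ → write b, move right, go to q1
q1 | b[_]bbbbba   read _ → write _, move left, go to q0
q0 | [b]_bbbbba
After 35 steps: state q0, head at -5, tape b_bbbbba.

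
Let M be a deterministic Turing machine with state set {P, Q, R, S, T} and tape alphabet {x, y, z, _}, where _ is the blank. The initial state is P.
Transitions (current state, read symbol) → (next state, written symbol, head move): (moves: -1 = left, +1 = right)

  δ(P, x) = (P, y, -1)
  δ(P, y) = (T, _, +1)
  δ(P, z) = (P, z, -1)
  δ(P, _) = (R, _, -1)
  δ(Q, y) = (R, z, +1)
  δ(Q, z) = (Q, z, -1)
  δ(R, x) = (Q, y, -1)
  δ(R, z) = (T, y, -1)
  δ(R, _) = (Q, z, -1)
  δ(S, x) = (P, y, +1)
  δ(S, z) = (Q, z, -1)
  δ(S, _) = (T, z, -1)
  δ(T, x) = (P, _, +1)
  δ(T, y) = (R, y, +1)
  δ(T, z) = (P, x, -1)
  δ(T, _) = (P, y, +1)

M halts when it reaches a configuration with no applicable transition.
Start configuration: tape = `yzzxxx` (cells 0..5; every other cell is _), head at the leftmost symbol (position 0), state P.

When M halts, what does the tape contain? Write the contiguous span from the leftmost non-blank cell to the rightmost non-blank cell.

z_xzxxx

P | __[y]zzxxx   read y → write _, move +1, go to T
T | ___[z]zxxx   read z → write x, move -1, go to P
P | __[_]xzxxx   read _ → write _, move -1, go to R
R | _[_]_xzxxx   read _ → write z, move -1, go to Q
Q | [_]z_xzxxx
The non-blank tape span at halt is z_xzxxx.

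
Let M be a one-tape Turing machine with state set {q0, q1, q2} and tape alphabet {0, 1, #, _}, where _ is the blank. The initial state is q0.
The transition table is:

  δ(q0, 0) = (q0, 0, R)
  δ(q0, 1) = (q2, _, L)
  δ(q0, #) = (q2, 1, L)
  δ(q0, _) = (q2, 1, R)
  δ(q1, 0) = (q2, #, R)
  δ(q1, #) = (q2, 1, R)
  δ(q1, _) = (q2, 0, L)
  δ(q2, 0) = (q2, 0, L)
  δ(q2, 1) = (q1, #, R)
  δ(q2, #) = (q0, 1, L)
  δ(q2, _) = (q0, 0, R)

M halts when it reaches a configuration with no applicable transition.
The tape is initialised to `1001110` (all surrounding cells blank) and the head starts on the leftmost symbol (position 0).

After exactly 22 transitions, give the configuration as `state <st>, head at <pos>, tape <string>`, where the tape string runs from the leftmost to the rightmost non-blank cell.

state q1, head at 4, tape 0001###110

state=q0 head=0 tape=___[1]001110   (q0,1)→(q2,_,L)
state=q2 head=-1 tape=__[_]_001110   (q2,_)→(q0,0,R)
state=q0 head=0 tape=__0[_]001110   (q0,_)→(q2,1,R)
state=q2 head=1 tape=__01[0]01110   (q2,0)→(q2,0,L)
state=q2 head=0 tape=__0[1]001110   (q2,1)→(q1,#,R)
state=q1 head=1 tape=__0#[0]01110   (q1,0)→(q2,#,R)
state=q2 head=2 tape=__0##[0]1110   (q2,0)→(q2,0,L)
state=q2 head=1 tape=__0#[#]01110   (q2,#)→(q0,1,L)
state=q0 head=0 tape=__0[#]101110   (q0,#)→(q2,1,L)
state=q2 head=-1 tape=__[0]1101110   (q2,0)→(q2,0,L)
state=q2 head=-2 tape=_[_]01101110   (q2,_)→(q0,0,R)
state=q0 head=-1 tape=_0[0]1101110   (q0,0)→(q0,0,R)
state=q0 head=0 tape=_00[1]101110   (q0,1)→(q2,_,L)
state=q2 head=-1 tape=_0[0]_101110   (q2,0)→(q2,0,L)
state=q2 head=-2 tape=_[0]0_101110   (q2,0)→(q2,0,L)
state=q2 head=-3 tape=[_]00_101110   (q2,_)→(q0,0,R)
state=q0 head=-2 tape=0[0]0_101110   (q0,0)→(q0,0,R)
state=q0 head=-1 tape=00[0]_101110   (q0,0)→(q0,0,R)
state=q0 head=0 tape=000[_]101110   (q0,_)→(q2,1,R)
state=q2 head=1 tape=0001[1]01110   (q2,1)→(q1,#,R)
state=q1 head=2 tape=0001#[0]1110   (q1,0)→(q2,#,R)
state=q2 head=3 tape=0001##[1]110   (q2,1)→(q1,#,R)
state=q1 head=4 tape=0001###[1]10
After 22 steps: state q1, head at 4, tape 0001###110.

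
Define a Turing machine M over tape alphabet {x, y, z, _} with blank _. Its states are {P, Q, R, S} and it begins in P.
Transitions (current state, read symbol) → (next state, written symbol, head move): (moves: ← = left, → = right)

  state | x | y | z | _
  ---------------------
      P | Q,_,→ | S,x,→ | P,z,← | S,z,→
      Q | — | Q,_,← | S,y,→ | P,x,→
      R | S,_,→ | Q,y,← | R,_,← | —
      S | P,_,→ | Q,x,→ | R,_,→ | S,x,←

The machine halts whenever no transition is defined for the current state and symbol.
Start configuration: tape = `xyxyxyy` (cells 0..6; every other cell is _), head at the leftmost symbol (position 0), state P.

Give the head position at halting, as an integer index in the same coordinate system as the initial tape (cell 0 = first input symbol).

9

state=P head=0 tape=[x]yxyxyy____   (P,x)→(Q,_,→)
state=Q head=1 tape=_[y]xyxyy____   (Q,y)→(Q,_,←)
state=Q head=0 tape=[_]_xyxyy____   (Q,_)→(P,x,→)
state=P head=1 tape=x[_]xyxyy____   (P,_)→(S,z,→)
state=S head=2 tape=xz[x]yxyy____   (S,x)→(P,_,→)
state=P head=3 tape=xz_[y]xyy____   (P,y)→(S,x,→)
state=S head=4 tape=xz_x[x]yy____   (S,x)→(P,_,→)
state=P head=5 tape=xz_x_[y]y____   (P,y)→(S,x,→)
state=S head=6 tape=xz_x_x[y]____   (S,y)→(Q,x,→)
state=Q head=7 tape=xz_x_xx[_]___   (Q,_)→(P,x,→)
state=P head=8 tape=xz_x_xxx[_]__   (P,_)→(S,z,→)
state=S head=9 tape=xz_x_xxxz[_]_   (S,_)→(S,x,←)
state=S head=8 tape=xz_x_xxx[z]x_   (S,z)→(R,_,→)
state=R head=9 tape=xz_x_xxx_[x]_   (R,x)→(S,_,→)
state=S head=10 tape=xz_x_xxx__[_]   (S,_)→(S,x,←)
state=S head=9 tape=xz_x_xxx_[_]x   (S,_)→(S,x,←)
state=S head=8 tape=xz_x_xxx[_]xx   (S,_)→(S,x,←)
state=S head=7 tape=xz_x_xx[x]xxx   (S,x)→(P,_,→)
state=P head=8 tape=xz_x_xx_[x]xx   (P,x)→(Q,_,→)
state=Q head=9 tape=xz_x_xx__[x]x
At halt the head is at cell 9.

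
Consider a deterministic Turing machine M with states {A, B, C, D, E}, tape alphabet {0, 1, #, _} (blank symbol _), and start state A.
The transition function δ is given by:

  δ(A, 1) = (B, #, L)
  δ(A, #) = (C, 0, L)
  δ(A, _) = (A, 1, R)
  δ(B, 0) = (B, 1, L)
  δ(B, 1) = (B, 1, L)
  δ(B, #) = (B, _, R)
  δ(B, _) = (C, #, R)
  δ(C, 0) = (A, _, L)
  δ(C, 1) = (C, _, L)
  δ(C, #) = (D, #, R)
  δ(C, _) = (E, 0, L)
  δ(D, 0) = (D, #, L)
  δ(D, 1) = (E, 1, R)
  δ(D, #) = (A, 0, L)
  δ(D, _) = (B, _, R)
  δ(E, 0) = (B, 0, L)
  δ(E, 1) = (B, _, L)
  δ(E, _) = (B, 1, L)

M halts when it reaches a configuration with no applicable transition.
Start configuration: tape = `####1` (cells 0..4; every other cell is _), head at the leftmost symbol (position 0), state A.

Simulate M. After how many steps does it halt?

27

state=A head=0 tape=___[#]###1__   (A,#)→(C,0,L)
state=C head=-1 tape=__[_]0###1__   (C,_)→(E,0,L)
state=E head=-2 tape=_[_]00###1__   (E,_)→(B,1,L)
state=B head=-3 tape=[_]100###1__   (B,_)→(C,#,R)
state=C head=-2 tape=#[1]00###1__   (C,1)→(C,_,L)
state=C head=-3 tape=[#]_00###1__   (C,#)→(D,#,R)
state=D head=-2 tape=#[_]00###1__   (D,_)→(B,_,R)
state=B head=-1 tape=#_[0]0###1__   (B,0)→(B,1,L)
state=B head=-2 tape=#[_]10###1__   (B,_)→(C,#,R)
state=C head=-1 tape=##[1]0###1__   (C,1)→(C,_,L)
state=C head=-2 tape=#[#]_0###1__   (C,#)→(D,#,R)
state=D head=-1 tape=##[_]0###1__   (D,_)→(B,_,R)
state=B head=0 tape=##_[0]###1__   (B,0)→(B,1,L)
state=B head=-1 tape=##[_]1###1__   (B,_)→(C,#,R)
state=C head=0 tape=###[1]###1__   (C,1)→(C,_,L)
state=C head=-1 tape=##[#]_###1__   (C,#)→(D,#,R)
state=D head=0 tape=###[_]###1__   (D,_)→(B,_,R)
state=B head=1 tape=###_[#]##1__   (B,#)→(B,_,R)
state=B head=2 tape=###__[#]#1__   (B,#)→(B,_,R)
state=B head=3 tape=###___[#]1__   (B,#)→(B,_,R)
state=B head=4 tape=###____[1]__   (B,1)→(B,1,L)
state=B head=3 tape=###___[_]1__   (B,_)→(C,#,R)
state=C head=4 tape=###___#[1]__   (C,1)→(C,_,L)
state=C head=3 tape=###___[#]___   (C,#)→(D,#,R)
state=D head=4 tape=###___#[_]__   (D,_)→(B,_,R)
state=B head=5 tape=###___#_[_]_   (B,_)→(C,#,R)
state=C head=6 tape=###___#_#[_]   (C,_)→(E,0,L)
state=E head=5 tape=###___#_[#]0
M halts after 27 transitions.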